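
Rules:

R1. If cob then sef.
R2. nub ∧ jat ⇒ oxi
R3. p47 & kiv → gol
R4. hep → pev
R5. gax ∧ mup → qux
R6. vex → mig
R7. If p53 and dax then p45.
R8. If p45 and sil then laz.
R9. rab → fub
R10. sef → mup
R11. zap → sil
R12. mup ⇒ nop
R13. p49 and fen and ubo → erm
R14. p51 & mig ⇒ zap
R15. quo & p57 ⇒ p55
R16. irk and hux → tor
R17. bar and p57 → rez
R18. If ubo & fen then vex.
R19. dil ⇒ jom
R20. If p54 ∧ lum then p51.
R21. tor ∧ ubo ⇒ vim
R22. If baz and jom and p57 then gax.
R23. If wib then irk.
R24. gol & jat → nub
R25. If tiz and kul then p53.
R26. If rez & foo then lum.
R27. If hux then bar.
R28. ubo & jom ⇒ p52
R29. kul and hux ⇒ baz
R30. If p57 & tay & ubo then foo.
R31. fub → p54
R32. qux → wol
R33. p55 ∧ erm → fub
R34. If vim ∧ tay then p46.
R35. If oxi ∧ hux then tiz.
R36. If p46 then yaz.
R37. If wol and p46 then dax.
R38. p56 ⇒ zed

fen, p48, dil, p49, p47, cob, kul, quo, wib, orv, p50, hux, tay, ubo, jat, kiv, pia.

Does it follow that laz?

Forward chaining from the given facts derives: sef, gol, mup, nop, erm, vex, jom, irk, nub, bar, p52, baz, oxi, mig, tor, vim, p46, tiz, yaz, p53.
The only rule concluding laz is R8, which needs p45; that is never established.

No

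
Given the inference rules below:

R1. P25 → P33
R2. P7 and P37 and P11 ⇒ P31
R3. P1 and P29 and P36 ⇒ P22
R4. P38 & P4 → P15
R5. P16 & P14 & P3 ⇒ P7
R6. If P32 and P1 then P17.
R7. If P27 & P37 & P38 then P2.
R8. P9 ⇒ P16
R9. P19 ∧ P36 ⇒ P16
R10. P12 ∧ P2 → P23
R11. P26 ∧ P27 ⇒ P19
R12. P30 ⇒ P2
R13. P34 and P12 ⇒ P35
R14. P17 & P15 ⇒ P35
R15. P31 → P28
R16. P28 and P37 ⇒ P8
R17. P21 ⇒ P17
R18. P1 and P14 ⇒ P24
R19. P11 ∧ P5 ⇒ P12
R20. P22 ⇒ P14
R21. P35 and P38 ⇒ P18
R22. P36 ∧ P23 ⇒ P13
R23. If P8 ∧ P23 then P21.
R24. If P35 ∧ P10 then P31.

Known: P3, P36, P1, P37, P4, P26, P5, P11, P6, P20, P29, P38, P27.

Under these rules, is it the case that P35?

Yes

P22  (by R3: P1, P29, P36)
P15  (by R4: P38, P4)
P2  (by R7: P27, P37, P38)
P19  (by R11: P26, P27)
P12  (by R19: P11, P5)
P14  (by R20: P22)
P16  (by R9: P19, P36)
P23  (by R10: P12, P2)
P7  (by R5: P16, P14, P3)
P31  (by R2: P7, P37, P11)
P28  (by R15: P31)
P8  (by R16: P28, P37)
P21  (by R23: P8, P23)
P17  (by R17: P21)
P35  (by R14: P17, P15)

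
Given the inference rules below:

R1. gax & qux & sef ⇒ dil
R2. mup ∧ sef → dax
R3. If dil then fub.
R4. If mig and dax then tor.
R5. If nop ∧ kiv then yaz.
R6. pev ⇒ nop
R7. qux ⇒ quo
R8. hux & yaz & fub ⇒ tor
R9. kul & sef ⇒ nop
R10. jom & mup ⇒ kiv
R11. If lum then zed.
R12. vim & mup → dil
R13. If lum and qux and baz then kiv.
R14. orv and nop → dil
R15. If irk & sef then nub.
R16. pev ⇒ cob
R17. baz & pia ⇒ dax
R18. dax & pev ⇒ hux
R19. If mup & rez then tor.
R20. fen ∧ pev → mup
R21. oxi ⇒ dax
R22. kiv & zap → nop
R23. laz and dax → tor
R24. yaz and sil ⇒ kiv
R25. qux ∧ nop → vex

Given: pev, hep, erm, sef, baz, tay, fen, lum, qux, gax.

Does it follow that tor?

dil  (by R1: gax, qux, sef)
fub  (by R3: dil)
nop  (by R6: pev)
kiv  (by R13: lum, qux, baz)
mup  (by R20: fen, pev)
dax  (by R2: mup, sef)
yaz  (by R5: nop, kiv)
hux  (by R18: dax, pev)
tor  (by R8: hux, yaz, fub)

Yes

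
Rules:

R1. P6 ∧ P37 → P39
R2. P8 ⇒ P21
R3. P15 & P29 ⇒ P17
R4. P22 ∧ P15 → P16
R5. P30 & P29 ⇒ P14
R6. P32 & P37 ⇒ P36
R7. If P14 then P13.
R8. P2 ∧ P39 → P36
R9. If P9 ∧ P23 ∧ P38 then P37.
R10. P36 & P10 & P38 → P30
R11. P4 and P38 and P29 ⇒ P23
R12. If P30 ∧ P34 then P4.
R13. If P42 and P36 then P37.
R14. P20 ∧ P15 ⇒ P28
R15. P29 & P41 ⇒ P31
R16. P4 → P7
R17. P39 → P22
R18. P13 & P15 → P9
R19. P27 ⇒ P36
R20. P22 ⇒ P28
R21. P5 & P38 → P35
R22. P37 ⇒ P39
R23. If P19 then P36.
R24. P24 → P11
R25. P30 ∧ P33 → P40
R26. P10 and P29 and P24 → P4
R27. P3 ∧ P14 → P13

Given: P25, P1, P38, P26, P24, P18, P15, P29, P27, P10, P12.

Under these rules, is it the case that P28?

P36  (by R19: P27)
P4  (by R26: P10, P29, P24)
P30  (by R10: P36, P10, P38)
P23  (by R11: P4, P38, P29)
P14  (by R5: P30, P29)
P13  (by R7: P14)
P9  (by R18: P13, P15)
P37  (by R9: P9, P23, P38)
P39  (by R22: P37)
P22  (by R17: P39)
P28  (by R20: P22)

Yes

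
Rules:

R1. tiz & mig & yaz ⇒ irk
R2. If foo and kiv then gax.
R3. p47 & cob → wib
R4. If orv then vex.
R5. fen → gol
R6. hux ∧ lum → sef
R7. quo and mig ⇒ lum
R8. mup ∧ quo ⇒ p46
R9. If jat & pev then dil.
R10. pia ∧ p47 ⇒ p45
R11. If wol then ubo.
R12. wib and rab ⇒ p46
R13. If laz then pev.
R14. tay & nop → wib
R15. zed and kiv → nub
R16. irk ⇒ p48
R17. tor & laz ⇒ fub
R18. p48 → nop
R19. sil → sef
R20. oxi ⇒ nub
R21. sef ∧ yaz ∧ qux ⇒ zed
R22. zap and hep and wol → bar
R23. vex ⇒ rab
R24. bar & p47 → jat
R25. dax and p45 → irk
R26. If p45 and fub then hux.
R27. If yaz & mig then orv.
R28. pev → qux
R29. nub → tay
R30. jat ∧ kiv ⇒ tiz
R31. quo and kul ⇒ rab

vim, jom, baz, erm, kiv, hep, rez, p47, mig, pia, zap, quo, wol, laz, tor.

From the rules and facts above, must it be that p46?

No

Forward chaining from the given facts derives: lum, p45, ubo, pev, fub, bar, jat, hux, qux, tiz, sef, dil.
Rules concluding p46: R8 needs mup; R12 needs wib — none of these are established.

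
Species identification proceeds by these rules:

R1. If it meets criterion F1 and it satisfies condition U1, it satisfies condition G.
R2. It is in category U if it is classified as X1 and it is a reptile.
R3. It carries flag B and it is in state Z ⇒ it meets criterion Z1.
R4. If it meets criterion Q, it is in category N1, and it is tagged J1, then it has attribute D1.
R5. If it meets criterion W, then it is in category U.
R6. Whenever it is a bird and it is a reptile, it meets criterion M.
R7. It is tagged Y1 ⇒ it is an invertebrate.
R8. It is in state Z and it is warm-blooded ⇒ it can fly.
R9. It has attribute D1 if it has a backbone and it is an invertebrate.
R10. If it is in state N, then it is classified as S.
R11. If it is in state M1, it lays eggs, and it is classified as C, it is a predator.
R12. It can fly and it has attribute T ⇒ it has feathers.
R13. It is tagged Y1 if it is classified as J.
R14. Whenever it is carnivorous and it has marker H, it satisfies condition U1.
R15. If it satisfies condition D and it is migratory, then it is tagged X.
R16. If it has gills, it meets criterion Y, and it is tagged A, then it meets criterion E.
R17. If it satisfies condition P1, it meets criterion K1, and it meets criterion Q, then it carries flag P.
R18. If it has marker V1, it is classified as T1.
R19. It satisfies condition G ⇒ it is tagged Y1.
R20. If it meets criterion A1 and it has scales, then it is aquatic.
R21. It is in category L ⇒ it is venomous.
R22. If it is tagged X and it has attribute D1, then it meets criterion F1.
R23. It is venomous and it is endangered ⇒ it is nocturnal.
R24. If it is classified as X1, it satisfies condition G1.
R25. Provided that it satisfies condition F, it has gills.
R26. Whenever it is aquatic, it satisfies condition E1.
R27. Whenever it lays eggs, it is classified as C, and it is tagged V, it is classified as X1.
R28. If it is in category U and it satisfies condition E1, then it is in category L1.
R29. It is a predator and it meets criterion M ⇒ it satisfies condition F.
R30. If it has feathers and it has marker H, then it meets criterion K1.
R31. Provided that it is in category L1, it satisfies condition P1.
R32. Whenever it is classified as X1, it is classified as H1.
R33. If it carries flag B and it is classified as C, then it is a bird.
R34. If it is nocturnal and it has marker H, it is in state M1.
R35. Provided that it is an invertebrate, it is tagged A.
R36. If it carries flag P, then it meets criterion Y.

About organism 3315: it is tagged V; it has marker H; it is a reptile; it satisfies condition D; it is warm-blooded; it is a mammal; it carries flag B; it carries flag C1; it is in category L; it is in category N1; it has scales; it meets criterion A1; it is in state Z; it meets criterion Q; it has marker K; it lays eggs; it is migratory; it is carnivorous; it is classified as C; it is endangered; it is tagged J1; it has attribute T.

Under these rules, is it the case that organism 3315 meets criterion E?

By R4 (it meets criterion Q, it is in category N1, it is tagged J1): it has attribute D1.
By R8 (it is in state Z, it is warm-blooded): it can fly.
By R12 (it can fly, it has attribute T): it has feathers.
By R14 (it is carnivorous, it has marker H): it satisfies condition U1.
By R15 (it satisfies condition D, it is migratory): it is tagged X.
By R20 (it meets criterion A1, it has scales): it is aquatic.
By R21 (it is in category L): it is venomous.
By R22 (it is tagged X, it has attribute D1): it meets criterion F1.
By R23 (it is venomous, it is endangered): it is nocturnal.
By R26 (it is aquatic): it satisfies condition E1.
By R27 (it lays eggs, it is classified as C, it is tagged V): it is classified as X1.
By R30 (it has feathers, it has marker H): it meets criterion K1.
By R33 (it carries flag B, it is classified as C): it is a bird.
By R34 (it is nocturnal, it has marker H): it is in state M1.
By R1 (it meets criterion F1, it satisfies condition U1): it satisfies condition G.
By R2 (it is classified as X1, it is a reptile): it is in category U.
By R6 (it is a bird, it is a reptile): it meets criterion M.
By R11 (it is in state M1, it lays eggs, it is classified as C): it is a predator.
By R19 (it satisfies condition G): it is tagged Y1.
By R28 (it is in category U, it satisfies condition E1): it is in category L1.
By R29 (it is a predator, it meets criterion M): it satisfies condition F.
By R31 (it is in category L1): it satisfies condition P1.
By R7 (it is tagged Y1): it is an invertebrate.
By R17 (it satisfies condition P1, it meets criterion K1, it meets criterion Q): it carries flag P.
By R25 (it satisfies condition F): it has gills.
By R35 (it is an invertebrate): it is tagged A.
By R36 (it carries flag P): it meets criterion Y.
By R16 (it has gills, it meets criterion Y, it is tagged A): it meets criterion E.

Yes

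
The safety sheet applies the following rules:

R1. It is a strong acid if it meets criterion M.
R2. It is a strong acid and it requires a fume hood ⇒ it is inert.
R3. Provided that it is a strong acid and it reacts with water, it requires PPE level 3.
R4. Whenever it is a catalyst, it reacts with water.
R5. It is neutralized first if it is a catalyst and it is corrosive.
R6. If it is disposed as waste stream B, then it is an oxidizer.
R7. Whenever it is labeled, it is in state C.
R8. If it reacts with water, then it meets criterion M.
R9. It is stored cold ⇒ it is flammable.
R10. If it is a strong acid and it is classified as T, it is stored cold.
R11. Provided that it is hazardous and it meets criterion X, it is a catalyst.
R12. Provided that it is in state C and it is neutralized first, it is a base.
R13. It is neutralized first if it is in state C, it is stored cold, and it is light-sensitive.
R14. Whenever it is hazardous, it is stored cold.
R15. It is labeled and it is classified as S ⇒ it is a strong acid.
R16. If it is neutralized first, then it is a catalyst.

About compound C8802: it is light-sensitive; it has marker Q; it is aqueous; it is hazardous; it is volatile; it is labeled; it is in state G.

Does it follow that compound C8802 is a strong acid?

By R7 (it is labeled): it is in state C.
By R14 (it is hazardous): it is stored cold.
By R13 (it is in state C, it is stored cold, it is light-sensitive): it is neutralized first.
By R16 (it is neutralized first): it is a catalyst.
By R4 (it is a catalyst): it reacts with water.
By R8 (it reacts with water): it meets criterion M.
By R1 (it meets criterion M): it is a strong acid.

Yes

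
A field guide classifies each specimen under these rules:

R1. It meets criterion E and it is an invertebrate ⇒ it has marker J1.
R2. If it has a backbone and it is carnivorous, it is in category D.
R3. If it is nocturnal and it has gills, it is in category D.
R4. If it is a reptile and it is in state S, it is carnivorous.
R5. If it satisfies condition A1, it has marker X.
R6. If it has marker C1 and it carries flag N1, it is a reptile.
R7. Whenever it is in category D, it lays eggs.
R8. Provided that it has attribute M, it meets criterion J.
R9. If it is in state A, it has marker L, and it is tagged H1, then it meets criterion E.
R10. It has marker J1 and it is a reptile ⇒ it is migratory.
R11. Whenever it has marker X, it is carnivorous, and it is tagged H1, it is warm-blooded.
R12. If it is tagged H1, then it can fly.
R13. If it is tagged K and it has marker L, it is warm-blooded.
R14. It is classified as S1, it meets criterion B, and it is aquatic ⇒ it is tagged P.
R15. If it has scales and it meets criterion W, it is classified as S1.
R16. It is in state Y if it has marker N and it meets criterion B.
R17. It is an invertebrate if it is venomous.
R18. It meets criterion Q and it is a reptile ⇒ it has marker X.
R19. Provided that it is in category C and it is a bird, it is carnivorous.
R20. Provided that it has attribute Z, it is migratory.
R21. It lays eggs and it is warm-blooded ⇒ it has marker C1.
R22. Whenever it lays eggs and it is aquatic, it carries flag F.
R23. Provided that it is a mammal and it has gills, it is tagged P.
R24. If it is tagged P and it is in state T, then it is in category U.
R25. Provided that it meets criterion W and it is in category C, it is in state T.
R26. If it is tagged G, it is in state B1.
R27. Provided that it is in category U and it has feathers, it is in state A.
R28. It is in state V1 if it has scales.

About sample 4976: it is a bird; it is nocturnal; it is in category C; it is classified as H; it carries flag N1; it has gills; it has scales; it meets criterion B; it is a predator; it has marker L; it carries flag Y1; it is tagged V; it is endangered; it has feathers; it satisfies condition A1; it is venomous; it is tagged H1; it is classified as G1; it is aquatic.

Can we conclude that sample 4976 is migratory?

Forward chaining from the given facts derives: is in category D, has marker X, lays eggs, can fly, is an invertebrate, is carnivorous, carries flag F, is in state V1, is warm-blooded, has marker C1, is a reptile.
Rules concluding "it is migratory": R10 needs "it has marker J1"; R20 needs "it has attribute Z" — none of these are established.

No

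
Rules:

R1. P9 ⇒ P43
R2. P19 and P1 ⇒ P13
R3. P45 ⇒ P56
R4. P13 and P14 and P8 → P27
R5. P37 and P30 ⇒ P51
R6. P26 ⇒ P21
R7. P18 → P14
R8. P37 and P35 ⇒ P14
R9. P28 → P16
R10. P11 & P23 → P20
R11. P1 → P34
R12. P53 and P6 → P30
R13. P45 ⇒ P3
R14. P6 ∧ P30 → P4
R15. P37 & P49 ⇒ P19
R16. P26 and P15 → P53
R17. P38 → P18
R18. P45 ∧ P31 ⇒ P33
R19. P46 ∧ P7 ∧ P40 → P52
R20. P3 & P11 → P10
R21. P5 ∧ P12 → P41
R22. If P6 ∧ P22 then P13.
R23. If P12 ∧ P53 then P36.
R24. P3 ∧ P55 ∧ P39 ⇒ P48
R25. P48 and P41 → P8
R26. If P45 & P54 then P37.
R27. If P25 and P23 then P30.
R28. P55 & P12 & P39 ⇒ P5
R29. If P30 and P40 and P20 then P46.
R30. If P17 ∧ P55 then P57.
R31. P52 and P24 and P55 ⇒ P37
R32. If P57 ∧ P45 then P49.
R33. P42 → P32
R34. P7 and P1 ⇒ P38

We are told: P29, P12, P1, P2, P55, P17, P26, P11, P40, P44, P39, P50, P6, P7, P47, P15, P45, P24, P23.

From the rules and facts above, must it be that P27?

P20  (by R10: P11, P23)
P3  (by R13: P45)
P53  (by R16: P26, P15)
P48  (by R24: P3, P55, P39)
P5  (by R28: P55, P12, P39)
P57  (by R30: P17, P55)
P49  (by R32: P57, P45)
P38  (by R34: P7, P1)
P30  (by R12: P53, P6)
P18  (by R17: P38)
P41  (by R21: P5, P12)
P8  (by R25: P48, P41)
P46  (by R29: P30, P40, P20)
P14  (by R7: P18)
P52  (by R19: P46, P7, P40)
P37  (by R31: P52, P24, P55)
P19  (by R15: P37, P49)
P13  (by R2: P19, P1)
P27  (by R4: P13, P14, P8)

Yes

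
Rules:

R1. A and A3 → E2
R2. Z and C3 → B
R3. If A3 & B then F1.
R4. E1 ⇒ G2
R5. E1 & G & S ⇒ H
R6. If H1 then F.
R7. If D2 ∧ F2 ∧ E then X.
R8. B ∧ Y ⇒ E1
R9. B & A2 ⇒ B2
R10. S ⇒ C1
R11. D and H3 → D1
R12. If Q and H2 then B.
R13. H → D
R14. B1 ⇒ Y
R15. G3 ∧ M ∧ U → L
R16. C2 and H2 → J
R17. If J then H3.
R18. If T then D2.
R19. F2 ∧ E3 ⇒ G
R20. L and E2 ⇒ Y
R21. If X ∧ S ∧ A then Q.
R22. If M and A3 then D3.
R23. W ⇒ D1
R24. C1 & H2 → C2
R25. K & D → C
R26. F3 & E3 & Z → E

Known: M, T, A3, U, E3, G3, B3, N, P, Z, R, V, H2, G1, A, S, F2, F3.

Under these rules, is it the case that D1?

E2  (by R1: A, A3)
C1  (by R10: S)
L  (by R15: G3, M, U)
D2  (by R18: T)
G  (by R19: F2, E3)
Y  (by R20: L, E2)
C2  (by R24: C1, H2)
E  (by R26: F3, E3, Z)
X  (by R7: D2, F2, E)
J  (by R16: C2, H2)
H3  (by R17: J)
Q  (by R21: X, S, A)
B  (by R12: Q, H2)
E1  (by R8: B, Y)
H  (by R5: E1, G, S)
D  (by R13: H)
D1  (by R11: D, H3)

Yes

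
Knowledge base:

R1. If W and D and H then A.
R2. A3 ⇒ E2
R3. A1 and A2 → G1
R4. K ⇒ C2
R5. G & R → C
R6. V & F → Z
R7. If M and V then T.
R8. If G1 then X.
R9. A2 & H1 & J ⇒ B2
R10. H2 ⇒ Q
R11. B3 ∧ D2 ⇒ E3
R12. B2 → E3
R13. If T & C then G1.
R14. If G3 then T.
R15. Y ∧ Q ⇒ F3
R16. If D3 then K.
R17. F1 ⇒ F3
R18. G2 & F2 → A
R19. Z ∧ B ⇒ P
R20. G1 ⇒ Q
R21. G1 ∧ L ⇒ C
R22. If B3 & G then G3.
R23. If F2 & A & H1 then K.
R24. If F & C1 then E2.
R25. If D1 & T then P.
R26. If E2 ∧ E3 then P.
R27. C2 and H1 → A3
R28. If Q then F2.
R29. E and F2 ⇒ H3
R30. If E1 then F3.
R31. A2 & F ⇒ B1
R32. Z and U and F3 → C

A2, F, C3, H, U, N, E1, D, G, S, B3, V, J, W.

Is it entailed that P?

No

Forward chaining from the given facts derives: A, Z, G3, F3, B1, C, T, G1, Q, F2, X.
Rules concluding P: R19 needs B; R25 needs D1; R26 needs E2 — none of these are established.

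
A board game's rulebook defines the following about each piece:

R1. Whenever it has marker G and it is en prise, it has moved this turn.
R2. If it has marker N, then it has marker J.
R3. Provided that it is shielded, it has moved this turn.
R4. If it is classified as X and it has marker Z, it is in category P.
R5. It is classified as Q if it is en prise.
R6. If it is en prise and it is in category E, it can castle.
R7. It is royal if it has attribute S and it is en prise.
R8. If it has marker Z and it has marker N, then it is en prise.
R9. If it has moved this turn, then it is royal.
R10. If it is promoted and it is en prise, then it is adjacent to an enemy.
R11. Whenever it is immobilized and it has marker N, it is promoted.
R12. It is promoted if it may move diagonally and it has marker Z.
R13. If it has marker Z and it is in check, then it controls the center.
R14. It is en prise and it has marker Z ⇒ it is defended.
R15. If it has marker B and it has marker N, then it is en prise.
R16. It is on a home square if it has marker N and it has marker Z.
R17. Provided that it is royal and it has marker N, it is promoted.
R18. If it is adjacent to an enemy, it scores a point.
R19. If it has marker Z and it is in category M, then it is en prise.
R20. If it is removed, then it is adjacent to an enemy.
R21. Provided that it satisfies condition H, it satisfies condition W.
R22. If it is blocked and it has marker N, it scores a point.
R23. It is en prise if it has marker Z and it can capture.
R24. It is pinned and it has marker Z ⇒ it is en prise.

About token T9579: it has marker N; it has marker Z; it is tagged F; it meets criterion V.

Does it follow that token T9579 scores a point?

Forward chaining from the given facts derives: has marker J, is en prise, is defended, is on a home square, is classified as Q.
Rules concluding "it scores a point": R18 needs "it is adjacent to an enemy"; R22 needs "it is blocked" — none of these are established.

No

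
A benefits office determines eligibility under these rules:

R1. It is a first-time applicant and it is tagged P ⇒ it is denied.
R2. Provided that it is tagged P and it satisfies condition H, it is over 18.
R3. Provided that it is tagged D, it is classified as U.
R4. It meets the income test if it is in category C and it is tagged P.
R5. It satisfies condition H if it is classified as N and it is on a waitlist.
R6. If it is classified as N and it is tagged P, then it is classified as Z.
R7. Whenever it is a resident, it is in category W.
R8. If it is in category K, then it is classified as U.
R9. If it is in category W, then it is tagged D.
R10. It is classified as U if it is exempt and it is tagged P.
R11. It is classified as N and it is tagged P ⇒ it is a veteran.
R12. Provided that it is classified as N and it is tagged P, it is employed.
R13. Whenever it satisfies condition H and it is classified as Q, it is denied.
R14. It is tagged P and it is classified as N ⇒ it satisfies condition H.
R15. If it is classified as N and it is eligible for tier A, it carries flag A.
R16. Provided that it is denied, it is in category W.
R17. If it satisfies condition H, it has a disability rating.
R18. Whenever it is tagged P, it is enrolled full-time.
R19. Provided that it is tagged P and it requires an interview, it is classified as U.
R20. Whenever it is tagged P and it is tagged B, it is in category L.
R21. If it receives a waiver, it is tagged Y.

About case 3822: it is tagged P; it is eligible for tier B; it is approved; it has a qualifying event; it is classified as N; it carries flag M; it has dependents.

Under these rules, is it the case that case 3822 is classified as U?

Forward chaining from the given facts derives: is classified as Z, is a veteran, is employed, satisfies condition H, has a disability rating, is enrolled full-time, is over 18.
Rules concluding "it is classified as U": R3 needs "it is tagged D"; R8 needs "it is in category K"; R10 needs "it is exempt"; R19 needs "it requires an interview" — none of these are established.

No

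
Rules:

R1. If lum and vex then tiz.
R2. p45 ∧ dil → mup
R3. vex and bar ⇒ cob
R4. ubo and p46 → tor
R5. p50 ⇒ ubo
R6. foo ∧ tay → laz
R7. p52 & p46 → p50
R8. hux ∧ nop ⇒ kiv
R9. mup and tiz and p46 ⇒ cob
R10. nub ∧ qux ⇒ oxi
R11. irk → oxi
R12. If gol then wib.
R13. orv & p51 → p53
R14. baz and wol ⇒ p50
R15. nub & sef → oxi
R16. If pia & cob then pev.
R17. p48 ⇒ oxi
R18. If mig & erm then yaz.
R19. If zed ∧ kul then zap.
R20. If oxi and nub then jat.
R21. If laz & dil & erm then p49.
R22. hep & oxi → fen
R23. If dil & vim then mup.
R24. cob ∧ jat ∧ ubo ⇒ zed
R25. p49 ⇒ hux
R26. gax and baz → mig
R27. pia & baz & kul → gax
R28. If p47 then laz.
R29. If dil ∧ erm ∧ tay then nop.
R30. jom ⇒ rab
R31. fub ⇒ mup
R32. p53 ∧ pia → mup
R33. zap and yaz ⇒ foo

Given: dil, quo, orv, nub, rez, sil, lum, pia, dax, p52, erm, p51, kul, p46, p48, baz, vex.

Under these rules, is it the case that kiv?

No

Forward chaining from the given facts derives: tiz, p50, p53, oxi, jat, gax, mup, ubo, cob, pev, zed, mig, tor, yaz, zap, foo.
The only rule concluding kiv is R8, which needs hux; that is never established.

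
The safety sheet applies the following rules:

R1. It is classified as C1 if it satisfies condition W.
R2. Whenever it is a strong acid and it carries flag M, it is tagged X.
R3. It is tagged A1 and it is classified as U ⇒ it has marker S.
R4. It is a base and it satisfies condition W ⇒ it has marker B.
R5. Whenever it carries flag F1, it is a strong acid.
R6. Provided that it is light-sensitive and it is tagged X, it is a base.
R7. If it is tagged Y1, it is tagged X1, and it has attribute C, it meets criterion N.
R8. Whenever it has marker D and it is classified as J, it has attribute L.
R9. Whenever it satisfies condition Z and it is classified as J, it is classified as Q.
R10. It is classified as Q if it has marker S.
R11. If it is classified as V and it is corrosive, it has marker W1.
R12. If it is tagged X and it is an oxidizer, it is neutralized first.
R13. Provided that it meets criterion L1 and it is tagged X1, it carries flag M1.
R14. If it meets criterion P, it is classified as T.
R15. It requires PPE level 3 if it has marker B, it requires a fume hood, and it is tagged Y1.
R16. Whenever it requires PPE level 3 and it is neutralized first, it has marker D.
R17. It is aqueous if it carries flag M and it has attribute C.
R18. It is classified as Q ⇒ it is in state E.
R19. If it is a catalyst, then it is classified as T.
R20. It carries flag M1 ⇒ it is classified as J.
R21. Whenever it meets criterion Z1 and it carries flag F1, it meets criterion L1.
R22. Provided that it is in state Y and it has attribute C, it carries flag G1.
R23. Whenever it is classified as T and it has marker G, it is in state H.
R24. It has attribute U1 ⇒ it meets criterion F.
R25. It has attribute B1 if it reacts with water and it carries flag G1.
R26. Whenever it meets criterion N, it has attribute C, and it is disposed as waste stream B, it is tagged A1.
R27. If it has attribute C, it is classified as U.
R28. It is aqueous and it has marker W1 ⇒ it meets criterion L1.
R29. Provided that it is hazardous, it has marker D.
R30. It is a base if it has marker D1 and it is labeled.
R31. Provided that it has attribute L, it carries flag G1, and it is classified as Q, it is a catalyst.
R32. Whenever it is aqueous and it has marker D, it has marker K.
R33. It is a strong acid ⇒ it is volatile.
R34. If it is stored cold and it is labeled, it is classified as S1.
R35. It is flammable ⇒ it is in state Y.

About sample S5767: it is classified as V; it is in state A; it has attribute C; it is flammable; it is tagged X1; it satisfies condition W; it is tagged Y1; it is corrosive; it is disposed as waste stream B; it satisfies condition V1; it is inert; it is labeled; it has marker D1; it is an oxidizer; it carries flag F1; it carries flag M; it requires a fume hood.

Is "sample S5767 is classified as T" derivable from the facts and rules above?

By R5 (it carries flag F1): it is a strong acid.
By R7 (it is tagged Y1, it is tagged X1, it has attribute C): it meets criterion N.
By R11 (it is classified as V, it is corrosive): it has marker W1.
By R17 (it carries flag M, it has attribute C): it is aqueous.
By R26 (it meets criterion N, it has attribute C, it is disposed as waste stream B): it is tagged A1.
By R27 (it has attribute C): it is classified as U.
By R28 (it is aqueous, it has marker W1): it meets criterion L1.
By R30 (it has marker D1, it is labeled): it is a base.
By R35 (it is flammable): it is in state Y.
By R2 (it is a strong acid, it carries flag M): it is tagged X.
By R3 (it is tagged A1, it is classified as U): it has marker S.
By R4 (it is a base, it satisfies condition W): it has marker B.
By R10 (it has marker S): it is classified as Q.
By R12 (it is tagged X, it is an oxidizer): it is neutralized first.
By R13 (it meets criterion L1, it is tagged X1): it carries flag M1.
By R15 (it has marker B, it requires a fume hood, it is tagged Y1): it requires PPE level 3.
By R16 (it requires PPE level 3, it is neutralized first): it has marker D.
By R20 (it carries flag M1): it is classified as J.
By R22 (it is in state Y, it has attribute C): it carries flag G1.
By R8 (it has marker D, it is classified as J): it has attribute L.
By R31 (it has attribute L, it carries flag G1, it is classified as Q): it is a catalyst.
By R19 (it is a catalyst): it is classified as T.

Yes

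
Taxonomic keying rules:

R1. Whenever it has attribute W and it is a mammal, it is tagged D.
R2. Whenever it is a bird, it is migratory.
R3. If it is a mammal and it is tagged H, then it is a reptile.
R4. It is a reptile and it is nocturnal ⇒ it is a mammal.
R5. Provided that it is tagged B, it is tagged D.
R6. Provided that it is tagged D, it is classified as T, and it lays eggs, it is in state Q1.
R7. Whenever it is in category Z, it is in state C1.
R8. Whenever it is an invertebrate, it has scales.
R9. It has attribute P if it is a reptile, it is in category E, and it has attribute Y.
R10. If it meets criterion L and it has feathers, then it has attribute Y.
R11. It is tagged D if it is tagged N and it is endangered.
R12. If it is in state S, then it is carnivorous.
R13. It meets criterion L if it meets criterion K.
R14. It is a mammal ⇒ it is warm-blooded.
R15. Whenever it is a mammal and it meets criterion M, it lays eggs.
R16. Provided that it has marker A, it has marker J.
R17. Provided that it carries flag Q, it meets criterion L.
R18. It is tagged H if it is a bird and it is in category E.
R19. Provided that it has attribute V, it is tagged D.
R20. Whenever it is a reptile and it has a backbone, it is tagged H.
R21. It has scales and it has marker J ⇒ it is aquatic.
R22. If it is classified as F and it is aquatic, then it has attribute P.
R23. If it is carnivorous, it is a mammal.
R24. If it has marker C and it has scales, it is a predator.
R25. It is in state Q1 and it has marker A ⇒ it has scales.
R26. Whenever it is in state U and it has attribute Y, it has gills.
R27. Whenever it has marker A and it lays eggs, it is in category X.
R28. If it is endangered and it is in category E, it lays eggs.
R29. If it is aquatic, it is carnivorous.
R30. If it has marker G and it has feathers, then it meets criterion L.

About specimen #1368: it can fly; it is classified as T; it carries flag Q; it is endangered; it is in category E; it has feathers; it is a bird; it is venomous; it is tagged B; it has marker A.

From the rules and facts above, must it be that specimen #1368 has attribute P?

Yes

By R5 (it is tagged B): it is tagged D.
By R16 (it has marker A): it has marker J.
By R17 (it carries flag Q): it meets criterion L.
By R18 (it is a bird, it is in category E): it is tagged H.
By R28 (it is endangered, it is in category E): it lays eggs.
By R6 (it is tagged D, it is classified as T, it lays eggs): it is in state Q1.
By R10 (it meets criterion L, it has feathers): it has attribute Y.
By R25 (it is in state Q1, it has marker A): it has scales.
By R21 (it has scales, it has marker J): it is aquatic.
By R29 (it is aquatic): it is carnivorous.
By R23 (it is carnivorous): it is a mammal.
By R3 (it is a mammal, it is tagged H): it is a reptile.
By R9 (it is a reptile, it is in category E, it has attribute Y): it has attribute P.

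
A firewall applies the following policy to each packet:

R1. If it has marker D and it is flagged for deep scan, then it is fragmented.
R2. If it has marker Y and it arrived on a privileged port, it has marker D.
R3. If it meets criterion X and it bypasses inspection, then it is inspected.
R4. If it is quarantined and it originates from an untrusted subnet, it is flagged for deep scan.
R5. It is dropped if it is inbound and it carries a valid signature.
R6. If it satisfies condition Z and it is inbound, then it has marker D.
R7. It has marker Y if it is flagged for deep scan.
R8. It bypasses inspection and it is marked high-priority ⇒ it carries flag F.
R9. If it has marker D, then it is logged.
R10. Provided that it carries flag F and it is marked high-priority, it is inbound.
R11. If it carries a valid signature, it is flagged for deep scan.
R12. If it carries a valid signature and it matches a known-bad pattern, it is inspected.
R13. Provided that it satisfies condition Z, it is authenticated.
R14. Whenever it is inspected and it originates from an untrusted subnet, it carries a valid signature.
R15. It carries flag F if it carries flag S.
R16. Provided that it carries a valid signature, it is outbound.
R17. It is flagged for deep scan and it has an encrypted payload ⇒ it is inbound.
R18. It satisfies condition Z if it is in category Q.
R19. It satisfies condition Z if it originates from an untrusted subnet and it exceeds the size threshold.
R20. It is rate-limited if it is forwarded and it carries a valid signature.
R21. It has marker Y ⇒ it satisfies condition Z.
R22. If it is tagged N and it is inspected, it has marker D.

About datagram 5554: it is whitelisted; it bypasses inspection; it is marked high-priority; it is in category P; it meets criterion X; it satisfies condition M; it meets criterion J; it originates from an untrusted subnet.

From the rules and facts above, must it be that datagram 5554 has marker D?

By R3 (it meets criterion X, it bypasses inspection): it is inspected.
By R8 (it bypasses inspection, it is marked high-priority): it carries flag F.
By R10 (it carries flag F, it is marked high-priority): it is inbound.
By R14 (it is inspected, it originates from an untrusted subnet): it carries a valid signature.
By R11 (it carries a valid signature): it is flagged for deep scan.
By R7 (it is flagged for deep scan): it has marker Y.
By R21 (it has marker Y): it satisfies condition Z.
By R6 (it satisfies condition Z, it is inbound): it has marker D.

Yes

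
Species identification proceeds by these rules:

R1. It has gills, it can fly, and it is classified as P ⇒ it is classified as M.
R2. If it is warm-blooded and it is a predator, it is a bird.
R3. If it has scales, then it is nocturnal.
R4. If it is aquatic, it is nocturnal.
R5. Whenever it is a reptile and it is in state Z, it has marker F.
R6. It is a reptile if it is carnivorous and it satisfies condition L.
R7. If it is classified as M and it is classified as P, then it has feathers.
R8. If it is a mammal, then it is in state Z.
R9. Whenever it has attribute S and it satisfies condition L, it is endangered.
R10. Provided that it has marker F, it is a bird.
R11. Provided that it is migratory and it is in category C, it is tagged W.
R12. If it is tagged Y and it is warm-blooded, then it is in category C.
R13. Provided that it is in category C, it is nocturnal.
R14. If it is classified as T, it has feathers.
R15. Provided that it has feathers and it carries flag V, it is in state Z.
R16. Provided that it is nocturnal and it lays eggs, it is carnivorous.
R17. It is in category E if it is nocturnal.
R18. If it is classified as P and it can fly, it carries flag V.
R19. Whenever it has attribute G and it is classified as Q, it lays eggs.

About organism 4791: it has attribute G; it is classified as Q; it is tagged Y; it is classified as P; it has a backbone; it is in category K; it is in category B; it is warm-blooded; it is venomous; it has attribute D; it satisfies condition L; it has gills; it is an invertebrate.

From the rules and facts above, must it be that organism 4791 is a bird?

Forward chaining from the given facts derives: is in category C, is nocturnal, is in category E, lays eggs, is carnivorous, is a reptile.
Rules concluding "it is a bird": R2 needs "it is a predator"; R10 needs "it has marker F" — none of these are established.

No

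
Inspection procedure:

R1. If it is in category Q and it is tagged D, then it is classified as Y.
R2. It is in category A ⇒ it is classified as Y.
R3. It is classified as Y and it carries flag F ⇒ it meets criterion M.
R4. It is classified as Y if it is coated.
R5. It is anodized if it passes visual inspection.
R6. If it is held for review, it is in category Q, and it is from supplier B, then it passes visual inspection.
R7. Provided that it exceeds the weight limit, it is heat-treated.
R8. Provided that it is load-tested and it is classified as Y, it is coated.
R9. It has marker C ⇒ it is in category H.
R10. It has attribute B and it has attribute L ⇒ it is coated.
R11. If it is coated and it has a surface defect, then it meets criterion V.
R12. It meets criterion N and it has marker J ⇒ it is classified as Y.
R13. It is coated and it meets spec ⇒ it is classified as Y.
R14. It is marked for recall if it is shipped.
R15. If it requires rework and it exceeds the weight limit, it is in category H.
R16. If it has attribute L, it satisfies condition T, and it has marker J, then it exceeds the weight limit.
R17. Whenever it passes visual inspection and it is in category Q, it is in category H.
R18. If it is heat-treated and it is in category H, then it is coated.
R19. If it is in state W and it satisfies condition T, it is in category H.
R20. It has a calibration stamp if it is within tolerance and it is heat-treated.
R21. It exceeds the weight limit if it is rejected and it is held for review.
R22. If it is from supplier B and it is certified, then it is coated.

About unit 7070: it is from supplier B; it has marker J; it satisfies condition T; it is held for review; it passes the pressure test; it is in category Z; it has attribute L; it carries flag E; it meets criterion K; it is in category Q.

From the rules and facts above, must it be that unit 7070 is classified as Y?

By R6 (it is held for review, it is in category Q, it is from supplier B): it passes visual inspection.
By R16 (it has attribute L, it satisfies condition T, it has marker J): it exceeds the weight limit.
By R17 (it passes visual inspection, it is in category Q): it is in category H.
By R7 (it exceeds the weight limit): it is heat-treated.
By R18 (it is heat-treated, it is in category H): it is coated.
By R4 (it is coated): it is classified as Y.

Yes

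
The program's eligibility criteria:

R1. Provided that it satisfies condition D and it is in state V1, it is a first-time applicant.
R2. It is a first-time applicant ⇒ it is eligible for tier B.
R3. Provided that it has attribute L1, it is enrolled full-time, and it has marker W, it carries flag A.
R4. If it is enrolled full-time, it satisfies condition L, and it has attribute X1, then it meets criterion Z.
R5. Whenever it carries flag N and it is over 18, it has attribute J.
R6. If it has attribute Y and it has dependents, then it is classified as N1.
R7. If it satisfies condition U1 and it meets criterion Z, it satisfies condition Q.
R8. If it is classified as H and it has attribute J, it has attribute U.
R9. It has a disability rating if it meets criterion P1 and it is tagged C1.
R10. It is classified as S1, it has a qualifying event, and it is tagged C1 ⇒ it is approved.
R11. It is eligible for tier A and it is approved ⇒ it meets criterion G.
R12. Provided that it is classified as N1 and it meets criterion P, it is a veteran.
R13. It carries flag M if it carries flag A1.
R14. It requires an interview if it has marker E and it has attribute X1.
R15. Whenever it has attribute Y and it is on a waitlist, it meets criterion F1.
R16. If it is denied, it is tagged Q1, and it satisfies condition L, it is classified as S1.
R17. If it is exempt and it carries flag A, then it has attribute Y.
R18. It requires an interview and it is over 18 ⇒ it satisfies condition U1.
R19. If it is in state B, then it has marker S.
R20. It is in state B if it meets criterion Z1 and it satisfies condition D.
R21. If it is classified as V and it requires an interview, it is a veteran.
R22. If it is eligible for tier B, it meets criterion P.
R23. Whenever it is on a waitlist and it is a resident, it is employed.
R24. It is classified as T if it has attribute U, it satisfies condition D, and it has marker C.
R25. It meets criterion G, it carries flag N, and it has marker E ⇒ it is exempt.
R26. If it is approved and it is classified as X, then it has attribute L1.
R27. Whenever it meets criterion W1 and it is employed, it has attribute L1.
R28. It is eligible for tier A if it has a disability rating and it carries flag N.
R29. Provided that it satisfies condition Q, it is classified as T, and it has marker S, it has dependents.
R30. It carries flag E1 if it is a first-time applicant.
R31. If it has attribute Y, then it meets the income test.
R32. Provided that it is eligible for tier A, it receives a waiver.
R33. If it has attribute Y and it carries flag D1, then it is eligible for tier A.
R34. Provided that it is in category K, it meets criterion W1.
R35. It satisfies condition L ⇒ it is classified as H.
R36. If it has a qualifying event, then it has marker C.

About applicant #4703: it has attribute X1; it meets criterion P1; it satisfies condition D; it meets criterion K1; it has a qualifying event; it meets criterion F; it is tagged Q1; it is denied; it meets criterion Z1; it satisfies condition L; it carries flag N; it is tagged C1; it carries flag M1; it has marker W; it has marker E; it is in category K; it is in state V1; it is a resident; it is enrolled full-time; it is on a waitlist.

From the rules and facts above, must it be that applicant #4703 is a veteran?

Forward chaining from the given facts derives: is a first-time applicant, is eligible for tier B, meets criterion Z, has a disability rating, requires an interview, is classified as S1, is in state B, meets criterion P, is employed, is eligible for tier A, carries flag E1, receives a waiver, meets criterion W1, is classified as H, has marker C, is approved, meets criterion G, has marker S, is exempt, has attribute L1, carries flag A, has attribute Y, meets the income test, meets criterion F1.
Rules concluding "it is a veteran": R12 needs "it is classified as N1"; R21 needs "it is classified as V" — none of these are established.

No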